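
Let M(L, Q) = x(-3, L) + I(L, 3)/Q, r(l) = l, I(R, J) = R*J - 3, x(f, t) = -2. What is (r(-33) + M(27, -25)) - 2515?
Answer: -63828/25 ≈ -2553.1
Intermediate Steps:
I(R, J) = -3 + J*R (I(R, J) = J*R - 3 = -3 + J*R)
M(L, Q) = -2 + (-3 + 3*L)/Q
(r(-33) + M(27, -25)) - 2515 = (-33 + (-3 - 2*(-25) + 3*27)/(-25)) - 2515 = (-33 - (-3 + 50 + 81)/25) - 2515 = (-33 - 1/25*128) - 2515 = (-33 - 128/25) - 2515 = -953/25 - 2515 = -63828/25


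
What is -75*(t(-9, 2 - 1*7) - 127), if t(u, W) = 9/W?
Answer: 9660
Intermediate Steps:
-75*(t(-9, 2 - 1*7) - 127) = -75*(9/(2 - 1*7) - 127) = -75*(9/(2 - 7) - 127) = -75*(9/(-5) - 127) = -75*(9*(-⅕) - 127) = -75*(-9/5 - 127) = -75*(-644/5) = 9660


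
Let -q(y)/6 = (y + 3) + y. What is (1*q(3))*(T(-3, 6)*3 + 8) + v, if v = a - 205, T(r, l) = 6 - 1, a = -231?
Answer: -1678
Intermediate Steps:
q(y) = -18 - 12*y (q(y) = -6*((y + 3) + y) = -6*((3 + y) + y) = -6*(3 + 2*y) = -18 - 12*y)
T(r, l) = 5
v = -436 (v = -231 - 205 = -436)
(1*q(3))*(T(-3, 6)*3 + 8) + v = (1*(-18 - 12*3))*(5*3 + 8) - 436 = (1*(-18 - 36))*(15 + 8) - 436 = (1*(-54))*23 - 436 = -54*23 - 436 = -1242 - 436 = -1678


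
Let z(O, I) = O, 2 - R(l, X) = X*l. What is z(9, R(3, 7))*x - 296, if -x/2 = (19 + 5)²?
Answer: -10664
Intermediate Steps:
R(l, X) = 2 - X*l
x = -1152 (x = -2*(19 + 5)² = -2*24² = -2*576 = -1152)
z(9, R(3, 7))*x - 296 = 9*(-1152) - 296 = -10368 - 296 = -10664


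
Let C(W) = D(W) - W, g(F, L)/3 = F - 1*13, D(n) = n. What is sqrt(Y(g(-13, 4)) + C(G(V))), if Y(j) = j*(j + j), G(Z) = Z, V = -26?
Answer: 78*sqrt(2) ≈ 110.31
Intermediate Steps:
g(F, L) = -39 + 3*F (g(F, L) = 3*(F - 1*13) = 3*(F - 13) = 3*(-13 + F) = -39 + 3*F)
Y(j) = 2*j**2 (Y(j) = j*(2*j) = 2*j**2)
C(W) = 0 (C(W) = W - W = 0)
sqrt(Y(g(-13, 4)) + C(G(V))) = sqrt(2*(-39 + 3*(-13))**2 + 0) = sqrt(2*(-39 - 39)**2 + 0) = sqrt(2*(-78)**2 + 0) = sqrt(2*6084 + 0) = sqrt(12168 + 0) = sqrt(12168) = 78*sqrt(2)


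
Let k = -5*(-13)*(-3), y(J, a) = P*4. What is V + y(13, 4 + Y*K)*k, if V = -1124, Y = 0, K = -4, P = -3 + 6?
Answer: -3464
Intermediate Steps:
P = 3
y(J, a) = 12 (y(J, a) = 3*4 = 12)
k = -195 (k = 65*(-3) = -195)
V + y(13, 4 + Y*K)*k = -1124 + 12*(-195) = -1124 - 2340 = -3464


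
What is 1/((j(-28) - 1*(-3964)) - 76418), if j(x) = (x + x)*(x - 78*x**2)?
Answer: 1/3353626 ≈ 2.9818e-7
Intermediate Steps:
j(x) = 2*x*(x - 78*x**2) (j(x) = (2*x)*(x - 78*x**2) = 2*x*(x - 78*x**2))
1/((j(-28) - 1*(-3964)) - 76418) = 1/(((-28)**2*(2 - 156*(-28)) - 1*(-3964)) - 76418) = 1/((784*(2 + 4368) + 3964) - 76418) = 1/((784*4370 + 3964) - 76418) = 1/((3426080 + 3964) - 76418) = 1/(3430044 - 76418) = 1/3353626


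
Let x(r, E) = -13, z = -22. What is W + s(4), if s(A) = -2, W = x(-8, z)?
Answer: -15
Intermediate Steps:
W = -13
W + s(4) = -13 - 2 = -15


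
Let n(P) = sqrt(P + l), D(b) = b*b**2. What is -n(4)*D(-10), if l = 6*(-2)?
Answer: 2000*I*sqrt(2) ≈ 2828.4*I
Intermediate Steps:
l = -12
D(b) = b**3
n(P) = sqrt(-12 + P) (n(P) = sqrt(P - 12) = sqrt(-12 + P))
-n(4)*D(-10) = -sqrt(-12 + 4)*(-10)**3 = -sqrt(-8)*(-1000) = -2*I*sqrt(2)*(-1000) = -(-2000)*I*sqrt(2) = 2000*I*sqrt(2)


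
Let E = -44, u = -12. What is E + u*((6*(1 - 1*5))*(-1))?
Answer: -332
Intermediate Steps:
E + u*((6*(1 - 1*5))*(-1)) = -44 - 12*6*(1 - 1*5)*(-1) = -44 - 12*6*(1 - 5)*(-1) = -44 - 12*6*(-4)*(-1) = -44 - (-288)*(-1) = -44 - 12*24 = -44 - 288 = -332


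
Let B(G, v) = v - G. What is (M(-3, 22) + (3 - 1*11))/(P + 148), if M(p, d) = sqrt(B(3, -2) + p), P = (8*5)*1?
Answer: -2/47 + I*sqrt(2)/94 ≈ -0.042553 + 0.015045*I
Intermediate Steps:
P = 40 (P = 40*1 = 40)
M(p, d) = sqrt(-5 + p) (M(p, d) = sqrt((-2 - 1*3) + p) = sqrt((-2 - 3) + p) = sqrt(-5 + p))
(M(-3, 22) + (3 - 1*11))/(P + 148) = (sqrt(-5 - 3) + (3 - 1*11))/(40 + 148) = (sqrt(-8) + (3 - 11))/188 = (2*I*sqrt(2) - 8)*(1/188) = (-8 + 2*I*sqrt(2))*(1/188) = -2/47 + I*sqrt(2)/94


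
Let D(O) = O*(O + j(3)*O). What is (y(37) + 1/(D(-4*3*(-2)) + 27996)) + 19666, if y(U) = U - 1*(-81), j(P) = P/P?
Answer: 576664033/29148 ≈ 19784.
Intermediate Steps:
j(P) = 1
y(U) = 81 + U (y(U) = U + 81 = 81 + U)
D(O) = 2*O² (D(O) = O*(O + 1*O) = O*(O + O) = O*(2*O) = 2*O²)
(y(37) + 1/(D(-4*3*(-2)) + 27996)) + 19666 = ((81 + 37) + 1/(2*(-4*3*(-2))² + 27996)) + 19666 = (118 + 1/(2*(-12*(-2))² + 27996)) + 19666 = (118 + 1/(2*24² + 27996)) + 19666 = (118 + 1/(2*576 + 27996)) + 19666 = (118 + 1/(1152 + 27996)) + 19666 = (118 + 1/29148) + 19666 = 3439465/29148 + 19666 = 576664033/29148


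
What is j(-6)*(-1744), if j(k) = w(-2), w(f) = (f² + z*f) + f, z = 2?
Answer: 3488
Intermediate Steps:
w(f) = f² + 3*f (w(f) = (f² + 2*f) + f = f² + 3*f)
j(k) = -2 (j(k) = -2*(3 - 2) = -2*1 = -2)
j(-6)*(-1744) = -2*(-1744) = 3488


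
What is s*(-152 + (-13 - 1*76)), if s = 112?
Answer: -26992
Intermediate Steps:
s*(-152 + (-13 - 1*76)) = 112*(-152 + (-13 - 1*76)) = 112*(-152 + (-13 - 76)) = 112*(-152 - 89) = 112*(-241) = -26992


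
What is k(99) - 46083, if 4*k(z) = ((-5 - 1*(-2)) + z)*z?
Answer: -43707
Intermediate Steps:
k(z) = z*(-3 + z)/4 (k(z) = (((-5 - 1*(-2)) + z)*z)/4 = (((-5 + 2) + z)*z)/4 = ((-3 + z)*z)/4 = (z*(-3 + z))/4 = z*(-3 + z)/4)
k(99) - 46083 = (¼)*99*(-3 + 99) - 46083 = (¼)*99*96 - 46083 = 2376 - 46083 = -43707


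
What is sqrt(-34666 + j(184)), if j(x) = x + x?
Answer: I*sqrt(34298) ≈ 185.2*I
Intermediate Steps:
j(x) = 2*x
sqrt(-34666 + j(184)) = sqrt(-34666 + 2*184) = sqrt(-34666 + 368) = sqrt(-34298) = I*sqrt(34298)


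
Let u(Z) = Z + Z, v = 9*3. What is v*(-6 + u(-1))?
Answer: -216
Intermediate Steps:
v = 27
u(Z) = 2*Z
v*(-6 + u(-1)) = 27*(-6 + 2*(-1)) = 27*(-6 - 2) = 27*(-8) = -216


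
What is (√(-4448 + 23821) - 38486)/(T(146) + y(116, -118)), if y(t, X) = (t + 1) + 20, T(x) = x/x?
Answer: -19243/69 + √19373/138 ≈ -277.88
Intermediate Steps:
T(x) = 1
y(t, X) = 21 + t (y(t, X) = (1 + t) + 20 = 21 + t)
(√(-4448 + 23821) - 38486)/(T(146) + y(116, -118)) = (√(-4448 + 23821) - 38486)/(1 + (21 + 116)) = (√19373 - 38486)/(1 + 137) = (-38486 + √19373)/138 = (-38486 + √19373)*(1/138) = -19243/69 + √19373/138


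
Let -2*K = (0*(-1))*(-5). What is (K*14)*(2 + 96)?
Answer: 0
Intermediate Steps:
K = 0 (K = -0*(-1)*(-5)/2 = -0*(-5) = -½*0 = 0)
(K*14)*(2 + 96) = (0*14)*(2 + 96) = 0*98 = 0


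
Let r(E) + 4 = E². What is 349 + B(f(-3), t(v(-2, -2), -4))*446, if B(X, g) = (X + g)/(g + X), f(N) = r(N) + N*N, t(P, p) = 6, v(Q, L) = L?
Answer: 795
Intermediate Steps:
r(E) = -4 + E²
f(N) = -4 + 2*N² (f(N) = (-4 + N²) + N*N = (-4 + N²) + N² = -4 + 2*N²)
B(X, g) = 1 (B(X, g) = (X + g)/(X + g) = 1)
349 + B(f(-3), t(v(-2, -2), -4))*446 = 349 + 1*446 = 349 + 446 = 795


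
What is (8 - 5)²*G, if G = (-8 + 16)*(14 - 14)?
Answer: 0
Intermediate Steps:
G = 0 (G = 8*0 = 0)
(8 - 5)²*G = (8 - 5)²*0 = 3²*0 = 9*0 = 0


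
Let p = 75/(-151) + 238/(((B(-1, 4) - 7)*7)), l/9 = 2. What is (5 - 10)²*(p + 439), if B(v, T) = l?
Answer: 18337200/1661 ≈ 11040.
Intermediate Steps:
l = 18 (l = 9*2 = 18)
B(v, T) = 18
p = 4309/1661 (p = 75/(-151) + 238/(((18 - 7)*7)) = 75*(-1/151) + 238/((11*7)) = -75/151 + 238/77 = -75/151 + 238*(1/77) = -75/151 + 34/11 = 4309/1661 ≈ 2.5942)
(5 - 10)²*(p + 439) = (5 - 10)²*(4309/1661 + 439) = (-5)²*(733488/1661) = 25*(733488/1661) = 18337200/1661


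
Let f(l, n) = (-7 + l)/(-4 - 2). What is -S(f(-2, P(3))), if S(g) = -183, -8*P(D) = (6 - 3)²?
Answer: 183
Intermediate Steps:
P(D) = -9/8 (P(D) = -(6 - 3)²/8 = -⅛*3² = -⅛*9 = -9/8)
f(l, n) = 7/6 - l/6 (f(l, n) = (-7 + l)/(-6) = (-7 + l)*(-⅙) = 7/6 - l/6)
-S(f(-2, P(3))) = -1*(-183) = 183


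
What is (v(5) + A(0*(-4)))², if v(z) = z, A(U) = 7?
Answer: 144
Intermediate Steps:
(v(5) + A(0*(-4)))² = (5 + 7)² = 12² = 144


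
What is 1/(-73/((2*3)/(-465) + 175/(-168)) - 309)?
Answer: -3923/940647 ≈ -0.0041705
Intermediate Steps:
1/(-73/((2*3)/(-465) + 175/(-168)) - 309) = 1/(-73/(6*(-1/465) + 175*(-1/168)) - 309) = 1/(-73/(-2/155 - 25/24) - 309) = 1/(-73/(-3923/3720) - 309) = 1/(-73*(-3720/3923) - 309) = 1/(271560/3923 - 309) = 1/(-940647/3923) = -3923/940647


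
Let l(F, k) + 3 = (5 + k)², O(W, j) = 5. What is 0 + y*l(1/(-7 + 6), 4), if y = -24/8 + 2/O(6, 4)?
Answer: -1014/5 ≈ -202.80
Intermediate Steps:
l(F, k) = -3 + (5 + k)²
y = -13/5 (y = -24/8 + 2/5 = -24*⅛ + 2*(⅕) = -3 + ⅖ = -13/5 ≈ -2.6000)
0 + y*l(1/(-7 + 6), 4) = 0 - 13*(-3 + (5 + 4)²)/5 = 0 - 13*(-3 + 9²)/5 = 0 - 13*(-3 + 81)/5 = 0 - 13/5*78 = 0 - 1014/5 = -1014/5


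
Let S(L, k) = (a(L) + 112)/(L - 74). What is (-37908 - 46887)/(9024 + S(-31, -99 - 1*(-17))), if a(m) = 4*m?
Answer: -2967825/315844 ≈ -9.3965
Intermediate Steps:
S(L, k) = (112 + 4*L)/(-74 + L) (S(L, k) = (4*L + 112)/(L - 74) = (112 + 4*L)/(-74 + L))
(-37908 - 46887)/(9024 + S(-31, -99 - 1*(-17))) = (-37908 - 46887)/(9024 + 4*(28 - 31)/(-74 - 31)) = -84795/(9024 + 4*(-3)/(-105)) = -84795/(9024 + 4*(-1/105)*(-3)) = -84795/(9024 + 4/35) = -84795/315844/35 = -84795*35/315844 = -2967825/315844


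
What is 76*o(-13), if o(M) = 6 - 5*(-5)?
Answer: 2356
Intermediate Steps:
o(M) = 31 (o(M) = 6 + 25 = 31)
76*o(-13) = 76*31 = 2356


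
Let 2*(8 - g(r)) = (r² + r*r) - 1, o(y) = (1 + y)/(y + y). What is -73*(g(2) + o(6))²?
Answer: -271633/144 ≈ -1886.3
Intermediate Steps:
o(y) = (1 + y)/(2*y) (o(y) = (1 + y)/((2*y)) = (1 + y)*(1/(2*y)) = (1 + y)/(2*y))
g(r) = 17/2 - r² (g(r) = 8 - ((r² + r*r) - 1)/2 = 8 - ((r² + r²) - 1)/2 = 8 - (2*r² - 1)/2 = 8 - (-1 + 2*r²)/2 = 8 + (½ - r²) = 17/2 - r²)
-73*(g(2) + o(6))² = -73*((17/2 - 1*2²) + (½)*(1 + 6)/6)² = -73*((17/2 - 1*4) + (½)*(⅙)*7)² = -73*((17/2 - 4) + 7/12)² = -73*(9/2 + 7/12)² = -73*(61/12)² = -73*3721/144 = -271633/144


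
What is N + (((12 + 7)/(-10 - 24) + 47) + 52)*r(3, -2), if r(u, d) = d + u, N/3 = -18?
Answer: 1511/34 ≈ 44.441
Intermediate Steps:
N = -54 (N = 3*(-18) = -54)
N + (((12 + 7)/(-10 - 24) + 47) + 52)*r(3, -2) = -54 + (((12 + 7)/(-10 - 24) + 47) + 52)*(-2 + 3) = -54 + ((19/(-34) + 47) + 52)*1 = -54 + ((19*(-1/34) + 47) + 52)*1 = -54 + ((-19/34 + 47) + 52)*1 = -54 + (1579/34 + 52)*1 = -54 + (3347/34)*1 = -54 + 3347/34 = 1511/34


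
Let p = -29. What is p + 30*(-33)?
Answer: -1019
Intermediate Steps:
p + 30*(-33) = -29 + 30*(-33) = -29 - 990 = -1019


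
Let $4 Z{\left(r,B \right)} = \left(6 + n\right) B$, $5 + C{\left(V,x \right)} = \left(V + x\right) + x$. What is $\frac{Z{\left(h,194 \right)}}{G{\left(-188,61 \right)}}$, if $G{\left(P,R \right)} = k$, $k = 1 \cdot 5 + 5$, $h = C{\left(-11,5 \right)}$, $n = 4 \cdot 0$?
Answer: $\frac{291}{10} \approx 29.1$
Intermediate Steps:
$C{\left(V,x \right)} = -5 + V + 2 x$ ($C{\left(V,x \right)} = -5 + \left(\left(V + x\right) + x\right) = -5 + \left(V + 2 x\right) = -5 + V + 2 x$)
$n = 0$
$h = -6$ ($h = -5 - 11 + 2 \cdot 5 = -5 - 11 + 10 = -6$)
$k = 10$ ($k = 5 + 5 = 10$)
$Z{\left(r,B \right)} = \frac{3 B}{2}$ ($Z{\left(r,B \right)} = \frac{\left(6 + 0\right) B}{4} = \frac{6 B}{4} = \frac{3 B}{2}$)
$G{\left(P,R \right)} = 10$
$\frac{Z{\left(h,194 \right)}}{G{\left(-188,61 \right)}} = \frac{\frac{3}{2} \cdot 194}{10} = 291 \cdot \frac{1}{10} = \frac{291}{10}$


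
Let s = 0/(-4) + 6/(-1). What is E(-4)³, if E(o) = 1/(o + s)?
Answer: -1/1000 ≈ -0.0010000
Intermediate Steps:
s = -6 (s = 0*(-¼) + 6*(-1) = 0 - 6 = -6)
E(o) = 1/(-6 + o) (E(o) = 1/(o - 6) = 1/(-6 + o))
E(-4)³ = (1/(-6 - 4))³ = (1/(-10))³ = (-⅒)³ = -1/1000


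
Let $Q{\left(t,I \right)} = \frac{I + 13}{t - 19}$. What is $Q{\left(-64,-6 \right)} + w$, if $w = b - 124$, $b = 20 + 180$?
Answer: $\frac{6301}{83} \approx 75.916$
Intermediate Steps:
$b = 200$
$Q{\left(t,I \right)} = \frac{13 + I}{-19 + t}$
$w = 76$ ($w = 200 - 124 = 76$)
$Q{\left(-64,-6 \right)} + w = \frac{13 - 6}{-19 - 64} + 76 = \frac{1}{-83} \cdot 7 + 76 = \left(- \frac{1}{83}\right) 7 + 76 = - \frac{7}{83} + 76 = \frac{6301}{83}$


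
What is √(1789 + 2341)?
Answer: √4130 ≈ 64.265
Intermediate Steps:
√(1789 + 2341) = √4130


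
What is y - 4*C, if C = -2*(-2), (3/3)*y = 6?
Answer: -10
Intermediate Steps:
y = 6
C = 4
y - 4*C = 6 - 4*4 = 6 - 16 = -10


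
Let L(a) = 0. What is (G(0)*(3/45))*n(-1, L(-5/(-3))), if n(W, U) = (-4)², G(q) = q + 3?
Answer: 16/5 ≈ 3.2000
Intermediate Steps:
G(q) = 3 + q
n(W, U) = 16
(G(0)*(3/45))*n(-1, L(-5/(-3))) = ((3 + 0)*(3/45))*16 = (3*(3*(1/45)))*16 = (3*(1/15))*16 = (⅕)*16 = 16/5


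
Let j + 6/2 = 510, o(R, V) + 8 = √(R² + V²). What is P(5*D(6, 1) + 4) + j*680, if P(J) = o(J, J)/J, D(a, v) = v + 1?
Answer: 2413316/7 + √2 ≈ 3.4476e+5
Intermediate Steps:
D(a, v) = 1 + v
o(R, V) = -8 + √(R² + V²)
j = 507 (j = -3 + 510 = 507)
P(J) = (-8 + √2*√(J²))/J (P(J) = (-8 + √(J² + J²))/J = (-8 + √(2*J²))/J = (-8 + √2*√(J²))/J)
P(5*D(6, 1) + 4) + j*680 = (-8 + √2*√((5*(1 + 1) + 4)²))/(5*(1 + 1) + 4) + 507*680 = (-8 + √2*√((5*2 + 4)²))/(5*2 + 4) + 344760 = (-8 + √2*√((10 + 4)²))/(10 + 4) + 344760 = (-8 + √2*√(14²))/14 + 344760 = (-8 + √2*√196)/14 + 344760 = (-8 + √2*14)/14 + 344760 = (-8 + 14*√2)/14 + 344760 = (-4/7 + √2) + 344760 = 2413316/7 + √2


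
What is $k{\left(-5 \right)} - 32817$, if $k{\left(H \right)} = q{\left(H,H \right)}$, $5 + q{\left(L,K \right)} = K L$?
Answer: $-32797$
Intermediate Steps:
$q{\left(L,K \right)} = -5 + K L$
$k{\left(H \right)} = -5 + H^{2}$ ($k{\left(H \right)} = -5 + H H = -5 + H^{2}$)
$k{\left(-5 \right)} - 32817 = \left(-5 + \left(-5\right)^{2}\right) - 32817 = \left(-5 + 25\right) - 32817 = 20 - 32817 = -32797$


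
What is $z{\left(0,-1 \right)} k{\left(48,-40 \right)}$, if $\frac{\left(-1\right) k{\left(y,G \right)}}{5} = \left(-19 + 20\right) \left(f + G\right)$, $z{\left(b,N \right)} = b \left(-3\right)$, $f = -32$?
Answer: $0$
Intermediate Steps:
$z{\left(b,N \right)} = - 3 b$
$k{\left(y,G \right)} = 160 - 5 G$ ($k{\left(y,G \right)} = - 5 \left(-19 + 20\right) \left(-32 + G\right) = - 5 \cdot 1 \left(-32 + G\right) = - 5 \left(-32 + G\right) = 160 - 5 G$)
$z{\left(0,-1 \right)} k{\left(48,-40 \right)} = \left(-3\right) 0 \left(160 - -200\right) = 0 \left(160 + 200\right) = 0 \cdot 360 = 0$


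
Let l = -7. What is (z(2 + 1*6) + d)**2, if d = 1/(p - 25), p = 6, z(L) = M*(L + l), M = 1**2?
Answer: 324/361 ≈ 0.89751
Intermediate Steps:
M = 1
z(L) = -7 + L (z(L) = 1*(L - 7) = 1*(-7 + L) = -7 + L)
d = -1/19 (d = 1/(6 - 25) = 1/(-19) = -1/19 ≈ -0.052632)
(z(2 + 1*6) + d)**2 = ((-7 + (2 + 1*6)) - 1/19)**2 = ((-7 + (2 + 6)) - 1/19)**2 = ((-7 + 8) - 1/19)**2 = (1 - 1/19)**2 = (18/19)**2 = 324/361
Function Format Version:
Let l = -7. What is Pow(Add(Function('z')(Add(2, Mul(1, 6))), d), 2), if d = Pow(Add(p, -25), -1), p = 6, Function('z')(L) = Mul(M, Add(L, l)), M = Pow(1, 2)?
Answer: Rational(324, 361) ≈ 0.89751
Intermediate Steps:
M = 1
Function('z')(L) = Add(-7, L) (Function('z')(L) = Mul(1, Add(L, -7)) = Mul(1, Add(-7, L)) = Add(-7, L))
d = Rational(-1, 19) (d = Pow(Add(6, -25), -1) = Pow(-19, -1) = Rational(-1, 19) ≈ -0.052632)
Pow(Add(Function('z')(Add(2, Mul(1, 6))), d), 2) = Pow(Add(Add(-7, Add(2, Mul(1, 6))), Rational(-1, 19)), 2) = Pow(Add(Add(-7, Add(2, 6)), Rational(-1, 19)), 2) = Pow(Add(Add(-7, 8), Rational(-1, 19)), 2) = Pow(Add(1, Rational(-1, 19)), 2) = Pow(Rational(18, 19), 2) = Rational(324, 361)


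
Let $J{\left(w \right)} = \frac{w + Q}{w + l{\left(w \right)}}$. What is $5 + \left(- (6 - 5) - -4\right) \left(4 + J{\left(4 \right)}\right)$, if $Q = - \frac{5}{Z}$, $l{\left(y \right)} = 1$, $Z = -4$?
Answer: $\frac{403}{20} \approx 20.15$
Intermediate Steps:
$Q = \frac{5}{4}$ ($Q = - \frac{5}{-4} = \left(-5\right) \left(- \frac{1}{4}\right) = \frac{5}{4} \approx 1.25$)
$J{\left(w \right)} = \frac{\frac{5}{4} + w}{1 + w}$ ($J{\left(w \right)} = \frac{w + \frac{5}{4}}{w + 1} = \frac{\frac{5}{4} + w}{1 + w}$)
$5 + \left(- (6 - 5) - -4\right) \left(4 + J{\left(4 \right)}\right) = 5 + \left(- (6 - 5) - -4\right) \left(4 + \frac{\frac{5}{4} + 4}{1 + 4}\right) = 5 + \left(\left(-1\right) 1 + 4\right) \left(4 + \frac{1}{5} \cdot \frac{21}{4}\right) = 5 + \left(-1 + 4\right) \left(4 + \frac{1}{5} \cdot \frac{21}{4}\right) = 5 + 3 \left(4 + \frac{21}{20}\right) = 5 + 3 \cdot \frac{101}{20} = 5 + \frac{303}{20} = \frac{403}{20}$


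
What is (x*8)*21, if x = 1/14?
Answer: 12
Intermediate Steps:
x = 1/14 ≈ 0.071429
(x*8)*21 = ((1/14)*8)*21 = (4/7)*21 = 12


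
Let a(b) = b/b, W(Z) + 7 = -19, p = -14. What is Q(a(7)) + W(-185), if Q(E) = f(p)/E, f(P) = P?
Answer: -40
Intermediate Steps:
W(Z) = -26 (W(Z) = -7 - 19 = -26)
a(b) = 1
Q(E) = -14/E
Q(a(7)) + W(-185) = -14/1 - 26 = -14*1 - 26 = -14 - 26 = -40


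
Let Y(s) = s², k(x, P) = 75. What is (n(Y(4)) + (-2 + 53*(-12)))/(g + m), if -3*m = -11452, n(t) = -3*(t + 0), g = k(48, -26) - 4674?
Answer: 294/335 ≈ 0.87761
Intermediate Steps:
g = -4599 (g = 75 - 4674 = -4599)
n(t) = -3*t
m = 11452/3 (m = -⅓*(-11452) = 11452/3 ≈ 3817.3)
(n(Y(4)) + (-2 + 53*(-12)))/(g + m) = (-3*4² + (-2 + 53*(-12)))/(-4599 + 11452/3) = (-3*16 + (-2 - 636))/(-2345/3) = (-48 - 638)*(-3/2345) = -686*(-3/2345) = 294/335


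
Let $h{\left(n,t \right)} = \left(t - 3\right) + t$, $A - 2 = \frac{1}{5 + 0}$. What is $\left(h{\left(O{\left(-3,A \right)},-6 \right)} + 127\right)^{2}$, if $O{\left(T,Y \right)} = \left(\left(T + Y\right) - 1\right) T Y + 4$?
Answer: $12544$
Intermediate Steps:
$A = \frac{11}{5}$ ($A = 2 + \frac{1}{5 + 0} = 2 + \frac{1}{5} = \frac{11}{5} \approx 2.2$)
$O{\left(T,Y \right)} = 4 + T Y \left(-1 + T + Y\right)$ ($O{\left(T,Y \right)} = \left(-1 + T + Y\right) T Y + 4 = T \left(-1 + T + Y\right) Y + 4 = T Y \left(-1 + T + Y\right) + 4 = 4 + T Y \left(-1 + T + Y\right)$)
$h{\left(n,t \right)} = -3 + 2 t$ ($h{\left(n,t \right)} = \left(-3 + t\right) + t = -3 + 2 t$)
$\left(h{\left(O{\left(-3,A \right)},-6 \right)} + 127\right)^{2} = \left(\left(-3 + 2 \left(-6\right)\right) + 127\right)^{2} = \left(\left(-3 - 12\right) + 127\right)^{2} = \left(-15 + 127\right)^{2} = 112^{2} = 12544$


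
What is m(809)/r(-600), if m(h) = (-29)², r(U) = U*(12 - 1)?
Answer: -841/6600 ≈ -0.12742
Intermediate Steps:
r(U) = 11*U (r(U) = U*11 = 11*U)
m(h) = 841
m(809)/r(-600) = 841/((11*(-600))) = 841/(-6600) = 841*(-1/6600) = -841/6600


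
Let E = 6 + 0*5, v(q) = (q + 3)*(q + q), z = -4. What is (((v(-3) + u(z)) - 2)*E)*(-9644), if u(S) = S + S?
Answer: 578640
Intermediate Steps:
u(S) = 2*S
v(q) = 2*q*(3 + q) (v(q) = (3 + q)*(2*q) = 2*q*(3 + q))
E = 6 (E = 6 + 0 = 6)
(((v(-3) + u(z)) - 2)*E)*(-9644) = (((2*(-3)*(3 - 3) + 2*(-4)) - 2)*6)*(-9644) = (((2*(-3)*0 - 8) - 2)*6)*(-9644) = (((0 - 8) - 2)*6)*(-9644) = ((-8 - 2)*6)*(-9644) = -10*6*(-9644) = -60*(-9644) = 578640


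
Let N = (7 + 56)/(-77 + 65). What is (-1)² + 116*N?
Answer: -608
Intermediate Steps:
N = -21/4 (N = 63/(-12) = 63*(-1/12) = -21/4 ≈ -5.2500)
(-1)² + 116*N = (-1)² + 116*(-21/4) = 1 - 609 = -608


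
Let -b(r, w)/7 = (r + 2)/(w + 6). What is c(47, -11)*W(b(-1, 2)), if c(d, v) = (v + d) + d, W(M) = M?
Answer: -581/8 ≈ -72.625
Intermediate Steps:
b(r, w) = -7*(2 + r)/(6 + w) (b(r, w) = -7*(r + 2)/(w + 6) = -7*(2 + r)/(6 + w))
c(d, v) = v + 2*d (c(d, v) = (d + v) + d = v + 2*d)
c(47, -11)*W(b(-1, 2)) = (-11 + 2*47)*(7*(-2 - 1*(-1))/(6 + 2)) = (-11 + 94)*(7*(-2 + 1)/8) = 83*(7*(1/8)*(-1)) = 83*(-7/8) = -581/8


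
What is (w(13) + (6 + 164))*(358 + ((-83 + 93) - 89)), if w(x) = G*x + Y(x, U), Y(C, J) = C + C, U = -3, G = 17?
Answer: 116343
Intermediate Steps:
Y(C, J) = 2*C
w(x) = 19*x (w(x) = 17*x + 2*x = 19*x)
(w(13) + (6 + 164))*(358 + ((-83 + 93) - 89)) = (19*13 + (6 + 164))*(358 + ((-83 + 93) - 89)) = (247 + 170)*(358 + (10 - 89)) = 417*(358 - 79) = 417*279 = 116343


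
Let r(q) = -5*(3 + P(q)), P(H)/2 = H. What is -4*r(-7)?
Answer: -220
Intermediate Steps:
P(H) = 2*H
r(q) = -15 - 10*q (r(q) = -5*(3 + 2*q) = -15 - 10*q)
-4*r(-7) = -4*(-15 - 10*(-7)) = -4*(-15 + 70) = -4*55 = -220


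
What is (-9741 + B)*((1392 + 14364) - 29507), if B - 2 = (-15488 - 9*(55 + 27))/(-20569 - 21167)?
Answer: 2794551636589/20868 ≈ 1.3392e+8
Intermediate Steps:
B = 49849/20868 (B = 2 + (-15488 - 9*(55 + 27))/(-20569 - 21167) = 2 + (-15488 - 9*82)/(-41736) = 2 + (-15488 - 738)*(-1/41736) = 2 - 16226*(-1/41736) = 2 + 8113/20868 = 49849/20868 ≈ 2.3888)
(-9741 + B)*((1392 + 14364) - 29507) = (-9741 + 49849/20868)*((1392 + 14364) - 29507) = -203225339*(15756 - 29507)/20868 = -203225339/20868*(-13751) = 2794551636589/20868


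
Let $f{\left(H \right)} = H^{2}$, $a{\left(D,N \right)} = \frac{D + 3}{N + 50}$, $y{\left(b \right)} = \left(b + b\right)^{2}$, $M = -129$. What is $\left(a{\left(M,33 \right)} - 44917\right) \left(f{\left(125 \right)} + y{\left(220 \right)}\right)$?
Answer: $- \frac{780040386325}{83} \approx -9.3981 \cdot 10^{9}$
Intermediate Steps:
$y{\left(b \right)} = 4 b^{2}$ ($y{\left(b \right)} = \left(2 b\right)^{2} = 4 b^{2}$)
$a{\left(D,N \right)} = \frac{3 + D}{50 + N}$
$\left(a{\left(M,33 \right)} - 44917\right) \left(f{\left(125 \right)} + y{\left(220 \right)}\right) = \left(\frac{3 - 129}{50 + 33} - 44917\right) \left(125^{2} + 4 \cdot 220^{2}\right) = \left(\frac{1}{83} \left(-126\right) - 44917\right) \left(15625 + 4 \cdot 48400\right) = \left(\frac{1}{83} \left(-126\right) - 44917\right) \left(15625 + 193600\right) = \left(- \frac{126}{83} - 44917\right) 209225 = \left(- \frac{3728237}{83}\right) 209225 = - \frac{780040386325}{83}$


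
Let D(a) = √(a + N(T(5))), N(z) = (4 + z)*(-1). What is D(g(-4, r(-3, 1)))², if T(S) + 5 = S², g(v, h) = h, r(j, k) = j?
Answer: -27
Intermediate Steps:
T(S) = -5 + S²
N(z) = -4 - z
D(a) = √(-24 + a) (D(a) = √(a + (-4 - (-5 + 5²))) = √(a + (-4 - (-5 + 25))) = √(a + (-4 - 1*20)) = √(a + (-4 - 20)) = √(a - 24) = √(-24 + a))
D(g(-4, r(-3, 1)))² = (√(-24 - 3))² = (√(-27))² = (3*I*√3)² = -27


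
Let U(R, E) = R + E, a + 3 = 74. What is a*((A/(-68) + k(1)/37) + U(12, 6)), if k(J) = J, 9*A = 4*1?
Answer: 7242994/5661 ≈ 1279.5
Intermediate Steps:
a = 71 (a = -3 + 74 = 71)
A = 4/9 (A = (4*1)/9 = (1/9)*4 = 4/9 ≈ 0.44444)
U(R, E) = E + R
a*((A/(-68) + k(1)/37) + U(12, 6)) = 71*(((4/9)/(-68) + 1/37) + (6 + 12)) = 71*(((4/9)*(-1/68) + 1*(1/37)) + 18) = 71*((-1/153 + 1/37) + 18) = 71*(116/5661 + 18) = 71*(102014/5661) = 7242994/5661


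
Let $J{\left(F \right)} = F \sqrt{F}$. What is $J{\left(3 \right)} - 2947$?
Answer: $-2947 + 3 \sqrt{3} \approx -2941.8$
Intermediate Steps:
$J{\left(F \right)} = F^{\frac{3}{2}}$
$J{\left(3 \right)} - 2947 = 3^{\frac{3}{2}} - 2947 = 3 \sqrt{3} - 2947 = -2947 + 3 \sqrt{3}$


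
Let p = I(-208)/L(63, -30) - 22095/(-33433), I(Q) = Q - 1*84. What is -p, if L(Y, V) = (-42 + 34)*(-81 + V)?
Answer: -2464481/7422126 ≈ -0.33205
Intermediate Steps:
I(Q) = -84 + Q (I(Q) = Q - 84 = -84 + Q)
L(Y, V) = 648 - 8*V (L(Y, V) = -8*(-81 + V) = 648 - 8*V)
p = 2464481/7422126 (p = (-84 - 208)/(648 - 8*(-30)) - 22095/(-33433) = -292/(648 + 240) - 22095*(-1/33433) = -292/888 + 22095/33433 = -292*1/888 + 22095/33433 = -73/222 + 22095/33433 = 2464481/7422126 ≈ 0.33205)
-p = -1*2464481/7422126 = -2464481/7422126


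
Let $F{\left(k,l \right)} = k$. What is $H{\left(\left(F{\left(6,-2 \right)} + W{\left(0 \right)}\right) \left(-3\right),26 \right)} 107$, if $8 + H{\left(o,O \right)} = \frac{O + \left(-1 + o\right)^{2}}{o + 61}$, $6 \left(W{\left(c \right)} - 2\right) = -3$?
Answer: $\frac{115667}{154} \approx 751.08$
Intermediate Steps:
$W{\left(c \right)} = \frac{3}{2}$ ($W{\left(c \right)} = 2 + \frac{1}{6} \left(-3\right) = 2 - \frac{1}{2} = \frac{3}{2}$)
$H{\left(o,O \right)} = -8 + \frac{O + \left(-1 + o\right)^{2}}{61 + o}$ ($H{\left(o,O \right)} = -8 + \frac{O + \left(-1 + o\right)^{2}}{o + 61} = -8 + \frac{O + \left(-1 + o\right)^{2}}{61 + o}$)
$H{\left(\left(F{\left(6,-2 \right)} + W{\left(0 \right)}\right) \left(-3\right),26 \right)} 107 = \frac{-487 + 26 + \left(\left(6 + \frac{3}{2}\right) \left(-3\right)\right)^{2} - 10 \left(6 + \frac{3}{2}\right) \left(-3\right)}{61 + \left(6 + \frac{3}{2}\right) \left(-3\right)} 107 = \frac{-487 + 26 + \left(\frac{15}{2} \left(-3\right)\right)^{2} - 10 \cdot \frac{15}{2} \left(-3\right)}{61 + \frac{15}{2} \left(-3\right)} 107 = \frac{-487 + 26 + \left(- \frac{45}{2}\right)^{2} - -225}{61 - \frac{45}{2}} \cdot 107 = \frac{-487 + 26 + \frac{2025}{4} + 225}{\frac{77}{2}} \cdot 107 = \frac{2}{77} \cdot \frac{1081}{4} \cdot 107 = \frac{1081}{154} \cdot 107 = \frac{115667}{154}$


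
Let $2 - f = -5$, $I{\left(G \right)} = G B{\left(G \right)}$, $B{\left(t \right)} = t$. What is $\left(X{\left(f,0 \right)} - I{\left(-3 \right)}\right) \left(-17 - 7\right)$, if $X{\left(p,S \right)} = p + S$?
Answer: $48$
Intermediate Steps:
$I{\left(G \right)} = G^{2}$ ($I{\left(G \right)} = G G = G^{2}$)
$f = 7$ ($f = 2 - -5 = 2 + 5 = 7$)
$X{\left(p,S \right)} = S + p$
$\left(X{\left(f,0 \right)} - I{\left(-3 \right)}\right) \left(-17 - 7\right) = \left(\left(0 + 7\right) - \left(-3\right)^{2}\right) \left(-17 - 7\right) = \left(7 - 9\right) \left(-24\right) = \left(-2\right) \left(-24\right) = 48$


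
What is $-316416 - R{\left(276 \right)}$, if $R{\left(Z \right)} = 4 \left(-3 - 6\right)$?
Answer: $-316380$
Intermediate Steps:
$R{\left(Z \right)} = -36$ ($R{\left(Z \right)} = 4 \left(-9\right) = -36$)
$-316416 - R{\left(276 \right)} = -316416 - -36 = -316416 + 36 = -316380$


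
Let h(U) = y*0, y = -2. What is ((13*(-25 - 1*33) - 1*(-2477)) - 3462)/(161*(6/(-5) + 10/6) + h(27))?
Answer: -26085/1127 ≈ -23.146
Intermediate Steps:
h(U) = 0 (h(U) = -2*0 = 0)
((13*(-25 - 1*33) - 1*(-2477)) - 3462)/(161*(6/(-5) + 10/6) + h(27)) = ((13*(-25 - 1*33) - 1*(-2477)) - 3462)/(161*(6/(-5) + 10/6) + 0) = ((13*(-25 - 33) + 2477) - 3462)/(161*(6*(-1/5) + 10*(1/6)) + 0) = ((13*(-58) + 2477) - 3462)/(161*(-6/5 + 5/3) + 0) = ((-754 + 2477) - 3462)/(161*(7/15) + 0) = (1723 - 3462)/(1127/15 + 0) = -1739/1127/15 = -1739*15/1127 = -26085/1127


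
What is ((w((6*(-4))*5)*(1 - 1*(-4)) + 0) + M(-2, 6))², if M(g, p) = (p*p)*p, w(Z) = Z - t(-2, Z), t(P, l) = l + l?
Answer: 665856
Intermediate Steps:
t(P, l) = 2*l
w(Z) = -Z (w(Z) = Z - 2*Z = -Z)
M(g, p) = p³ (M(g, p) = p²*p = p³)
((w((6*(-4))*5)*(1 - 1*(-4)) + 0) + M(-2, 6))² = (((-6*(-4)*5)*(1 - 1*(-4)) + 0) + 6³)² = (((-(-24)*5)*(1 + 4) + 0) + 216)² = ((-1*(-120)*5 + 0) + 216)² = ((120*5 + 0) + 216)² = ((600 + 0) + 216)² = (600 + 216)² = 816² = 665856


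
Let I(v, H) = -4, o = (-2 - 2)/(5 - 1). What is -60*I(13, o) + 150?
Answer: 390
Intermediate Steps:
o = -1 (o = -4/4 = -4*¼ = -1)
-60*I(13, o) + 150 = -60*(-4) + 150 = 240 + 150 = 390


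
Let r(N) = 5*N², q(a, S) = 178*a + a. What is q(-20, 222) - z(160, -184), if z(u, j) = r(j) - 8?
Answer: -172852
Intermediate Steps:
q(a, S) = 179*a
z(u, j) = -8 + 5*j² (z(u, j) = 5*j² - 8 = -8 + 5*j²)
q(-20, 222) - z(160, -184) = 179*(-20) - (-8 + 5*(-184)²) = -3580 - (-8 + 5*33856) = -3580 - (-8 + 169280) = -3580 - 1*169272 = -3580 - 169272 = -172852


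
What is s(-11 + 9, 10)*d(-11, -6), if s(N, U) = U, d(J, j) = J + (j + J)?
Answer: -280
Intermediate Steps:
d(J, j) = j + 2*J (d(J, j) = J + (J + j) = j + 2*J)
s(-11 + 9, 10)*d(-11, -6) = 10*(-6 + 2*(-11)) = 10*(-6 - 22) = 10*(-28) = -280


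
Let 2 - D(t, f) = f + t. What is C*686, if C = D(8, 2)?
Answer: -5488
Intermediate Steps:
D(t, f) = 2 - f - t (D(t, f) = 2 - (f + t) = 2 + (-f - t) = 2 - f - t)
C = -8 (C = 2 - 1*2 - 1*8 = 2 - 2 - 8 = -8)
C*686 = -8*686 = -5488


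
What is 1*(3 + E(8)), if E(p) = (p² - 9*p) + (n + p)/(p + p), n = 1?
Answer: -71/16 ≈ -4.4375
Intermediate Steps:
E(p) = p² - 9*p + (1 + p)/(2*p) (E(p) = (p² - 9*p) + (1 + p)/(p + p) = (p² - 9*p) + (1 + p)/((2*p)) = (p² - 9*p) + (1 + p)*(1/(2*p)) = (p² - 9*p) + (1 + p)/(2*p) = p² - 9*p + (1 + p)/(2*p))
1*(3 + E(8)) = 1*(3 + (½ + 8² + (½)/8 - 9*8)) = 1*(3 + (½ + 64 + (½)*(⅛) - 72)) = 1*(3 + (½ + 64 + 1/16 - 72)) = 1*(3 - 119/16) = 1*(-71/16) = -71/16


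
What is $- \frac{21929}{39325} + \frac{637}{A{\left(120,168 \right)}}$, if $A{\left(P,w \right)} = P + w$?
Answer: $\frac{18734473}{11325600} \approx 1.6542$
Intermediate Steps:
$- \frac{21929}{39325} + \frac{637}{A{\left(120,168 \right)}} = - \frac{21929}{39325} + \frac{637}{120 + 168} = \left(-21929\right) \frac{1}{39325} + \frac{637}{288} = - \frac{21929}{39325} + 637 \cdot \frac{1}{288} = - \frac{21929}{39325} + \frac{637}{288} = \frac{18734473}{11325600}$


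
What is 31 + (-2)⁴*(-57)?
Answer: -881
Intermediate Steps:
31 + (-2)⁴*(-57) = 31 + 16*(-57) = 31 - 912 = -881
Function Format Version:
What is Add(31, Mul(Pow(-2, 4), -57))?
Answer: -881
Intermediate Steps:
Add(31, Mul(Pow(-2, 4), -57)) = Add(31, Mul(16, -57)) = Add(31, -912) = -881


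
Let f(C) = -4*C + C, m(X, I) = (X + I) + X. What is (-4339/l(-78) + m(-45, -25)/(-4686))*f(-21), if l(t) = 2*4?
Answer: -213482157/6248 ≈ -34168.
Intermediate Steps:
m(X, I) = I + 2*X (m(X, I) = (I + X) + X = I + 2*X)
l(t) = 8
f(C) = -3*C
(-4339/l(-78) + m(-45, -25)/(-4686))*f(-21) = (-4339/8 + (-25 + 2*(-45))/(-4686))*(-3*(-21)) = (-4339*1/8 + (-25 - 90)*(-1/4686))*63 = (-4339/8 - 115*(-1/4686))*63 = (-4339/8 + 115/4686)*63 = -10165817/18744*63 = -213482157/6248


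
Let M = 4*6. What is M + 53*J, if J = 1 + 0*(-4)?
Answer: 77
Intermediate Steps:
J = 1 (J = 1 + 0 = 1)
M = 24
M + 53*J = 24 + 53*1 = 24 + 53 = 77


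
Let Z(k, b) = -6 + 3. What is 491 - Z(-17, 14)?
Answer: 494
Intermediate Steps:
Z(k, b) = -3
491 - Z(-17, 14) = 491 - 1*(-3) = 491 + 3 = 494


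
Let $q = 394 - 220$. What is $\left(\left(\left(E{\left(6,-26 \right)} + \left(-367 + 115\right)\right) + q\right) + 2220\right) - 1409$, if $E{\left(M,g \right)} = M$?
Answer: $739$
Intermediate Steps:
$q = 174$
$\left(\left(\left(E{\left(6,-26 \right)} + \left(-367 + 115\right)\right) + q\right) + 2220\right) - 1409 = \left(\left(\left(6 + \left(-367 + 115\right)\right) + 174\right) + 2220\right) - 1409 = \left(\left(\left(6 - 252\right) + 174\right) + 2220\right) - 1409 = \left(\left(-246 + 174\right) + 2220\right) - 1409 = \left(-72 + 2220\right) - 1409 = 2148 - 1409 = 739$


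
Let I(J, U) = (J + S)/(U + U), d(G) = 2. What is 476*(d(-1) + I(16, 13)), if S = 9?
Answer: 18326/13 ≈ 1409.7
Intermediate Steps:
I(J, U) = (9 + J)/(2*U) (I(J, U) = (J + 9)/(U + U) = (9 + J)/((2*U)) = (9 + J)*(1/(2*U)) = (9 + J)/(2*U))
476*(d(-1) + I(16, 13)) = 476*(2 + (½)*(9 + 16)/13) = 476*(2 + (½)*(1/13)*25) = 476*(2 + 25/26) = 476*(77/26) = 18326/13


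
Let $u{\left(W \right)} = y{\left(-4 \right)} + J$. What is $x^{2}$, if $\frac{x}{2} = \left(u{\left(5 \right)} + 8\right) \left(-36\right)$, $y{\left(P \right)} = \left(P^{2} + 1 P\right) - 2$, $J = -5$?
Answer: $876096$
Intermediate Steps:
$y{\left(P \right)} = -2 + P + P^{2}$ ($y{\left(P \right)} = \left(P^{2} + P\right) - 2 = \left(P + P^{2}\right) - 2 = -2 + P + P^{2}$)
$u{\left(W \right)} = 5$ ($u{\left(W \right)} = \left(-2 - 4 + \left(-4\right)^{2}\right) - 5 = \left(-2 - 4 + 16\right) - 5 = 10 - 5 = 5$)
$x = -936$ ($x = 2 \left(5 + 8\right) \left(-36\right) = 2 \cdot 13 \left(-36\right) = 2 \left(-468\right) = -936$)
$x^{2} = \left(-936\right)^{2} = 876096$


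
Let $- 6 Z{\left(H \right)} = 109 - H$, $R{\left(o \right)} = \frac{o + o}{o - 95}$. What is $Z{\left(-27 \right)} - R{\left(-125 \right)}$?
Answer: $- \frac{1571}{66} \approx -23.803$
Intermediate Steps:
$R{\left(o \right)} = \frac{2 o}{-95 + o}$
$Z{\left(H \right)} = - \frac{109}{6} + \frac{H}{6}$ ($Z{\left(H \right)} = - \frac{109 - H}{6} = - \frac{109}{6} + \frac{H}{6}$)
$Z{\left(-27 \right)} - R{\left(-125 \right)} = \left(- \frac{109}{6} + \frac{1}{6} \left(-27\right)\right) - 2 \left(-125\right) \frac{1}{-95 - 125} = \left(- \frac{109}{6} - \frac{9}{2}\right) - 2 \left(-125\right) \frac{1}{-220} = - \frac{68}{3} - 2 \left(-125\right) \left(- \frac{1}{220}\right) = - \frac{68}{3} - \frac{25}{22} = - \frac{1571}{66}$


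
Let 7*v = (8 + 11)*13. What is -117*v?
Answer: -28899/7 ≈ -4128.4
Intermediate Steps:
v = 247/7 (v = ((8 + 11)*13)/7 = (19*13)/7 = (⅐)*247 = 247/7 ≈ 35.286)
-117*v = -117*247/7 = -28899/7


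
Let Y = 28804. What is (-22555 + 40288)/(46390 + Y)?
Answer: 17733/75194 ≈ 0.23583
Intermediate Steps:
(-22555 + 40288)/(46390 + Y) = (-22555 + 40288)/(46390 + 28804) = 17733/75194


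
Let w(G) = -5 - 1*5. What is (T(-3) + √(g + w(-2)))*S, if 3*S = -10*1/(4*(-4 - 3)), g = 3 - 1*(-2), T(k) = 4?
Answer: 10/21 + 5*I*√5/42 ≈ 0.47619 + 0.2662*I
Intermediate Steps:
w(G) = -10 (w(G) = -5 - 5 = -10)
g = 5 (g = 3 + 2 = 5)
S = 5/42 (S = (-10*1/(4*(-4 - 3)))/3 = (-10/(4*(-7)))/3 = (-10/(-28))/3 = (-10*(-1/28))/3 = (⅓)*(5/14) = 5/42 ≈ 0.11905)
(T(-3) + √(g + w(-2)))*S = (4 + √(5 - 10))*(5/42) = (4 + √(-5))*(5/42) = (4 + I*√5)*(5/42) = 10/21 + 5*I*√5/42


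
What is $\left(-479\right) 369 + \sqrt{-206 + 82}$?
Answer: $-176751 + 2 i \sqrt{31} \approx -1.7675 \cdot 10^{5} + 11.136 i$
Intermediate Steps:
$\left(-479\right) 369 + \sqrt{-206 + 82} = -176751 + \sqrt{-124} = -176751 + 2 i \sqrt{31}$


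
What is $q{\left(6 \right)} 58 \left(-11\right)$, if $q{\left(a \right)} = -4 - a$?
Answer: $6380$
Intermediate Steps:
$q{\left(6 \right)} 58 \left(-11\right) = \left(-4 - 6\right) 58 \left(-11\right) = \left(-10\right) 58 \left(-11\right) = \left(-580\right) \left(-11\right) = 6380$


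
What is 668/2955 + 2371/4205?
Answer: 1963049/2485155 ≈ 0.78991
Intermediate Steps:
668/2955 + 2371/4205 = 1963049/2485155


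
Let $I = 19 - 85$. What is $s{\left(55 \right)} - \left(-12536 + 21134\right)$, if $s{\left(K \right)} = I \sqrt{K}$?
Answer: $-8598 - 66 \sqrt{55} \approx -9087.5$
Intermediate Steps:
$I = -66$
$s{\left(K \right)} = - 66 \sqrt{K}$
$s{\left(55 \right)} - \left(-12536 + 21134\right) = - 66 \sqrt{55} - \left(-12536 + 21134\right) = - 66 \sqrt{55} - 8598 = -8598 - 66 \sqrt{55}$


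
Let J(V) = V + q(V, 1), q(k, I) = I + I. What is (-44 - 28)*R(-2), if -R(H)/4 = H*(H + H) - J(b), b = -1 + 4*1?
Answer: 864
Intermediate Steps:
q(k, I) = 2*I
b = 3 (b = -1 + 4 = 3)
J(V) = 2 + V (J(V) = V + 2*1 = V + 2 = 2 + V)
R(H) = 20 - 8*H**2 (R(H) = -4*(H*(H + H) - (2 + 3)) = -4*(H*(2*H) - 1*5) = -4*(2*H**2 - 5) = -4*(-5 + 2*H**2) = 20 - 8*H**2)
(-44 - 28)*R(-2) = (-44 - 28)*(20 - 8*(-2)**2) = -72*(20 - 8*4) = -72*(20 - 32) = -72*(-12) = 864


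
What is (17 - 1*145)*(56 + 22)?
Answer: -9984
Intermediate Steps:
(17 - 1*145)*(56 + 22) = (17 - 145)*78 = -128*78 = -9984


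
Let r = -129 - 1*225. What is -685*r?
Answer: 242490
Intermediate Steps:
r = -354 (r = -129 - 225 = -354)
-685*r = -685*(-354) = 242490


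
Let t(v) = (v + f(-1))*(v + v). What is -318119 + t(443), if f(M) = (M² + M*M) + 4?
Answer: 79695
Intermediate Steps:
f(M) = 4 + 2*M² (f(M) = (M² + M²) + 4 = 2*M² + 4 = 4 + 2*M²)
t(v) = 2*v*(6 + v) (t(v) = (v + (4 + 2*(-1)²))*(v + v) = (v + (4 + 2*1))*(2*v) = (v + (4 + 2))*(2*v) = (v + 6)*(2*v) = (6 + v)*(2*v) = 2*v*(6 + v))
-318119 + t(443) = -318119 + 2*443*(6 + 443) = -318119 + 2*443*449 = -318119 + 397814 = 79695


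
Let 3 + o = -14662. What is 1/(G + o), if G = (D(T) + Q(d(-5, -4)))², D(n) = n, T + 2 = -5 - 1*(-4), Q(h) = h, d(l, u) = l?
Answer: -1/14601 ≈ -6.8488e-5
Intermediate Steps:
T = -3 (T = -2 + (-5 - 1*(-4)) = -2 + (-5 + 4) = -2 - 1 = -3)
o = -14665 (o = -3 - 14662 = -14665)
G = 64 (G = (-3 - 5)² = (-8)² = 64)
1/(G + o) = 1/(64 - 14665) = 1/(-14601) = -1/14601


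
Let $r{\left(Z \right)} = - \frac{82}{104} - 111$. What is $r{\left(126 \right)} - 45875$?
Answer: $- \frac{2391313}{52} \approx -45987.0$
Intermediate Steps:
$r{\left(Z \right)} = - \frac{5813}{52}$ ($r{\left(Z \right)} = \left(-82\right) \frac{1}{104} - 111 = - \frac{41}{52} - 111 = - \frac{5813}{52}$)
$r{\left(126 \right)} - 45875 = - \frac{5813}{52} - 45875 = - \frac{2391313}{52}$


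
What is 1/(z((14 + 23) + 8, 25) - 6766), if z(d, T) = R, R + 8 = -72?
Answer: -1/6846 ≈ -0.00014607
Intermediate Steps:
R = -80 (R = -8 - 72 = -80)
z(d, T) = -80
1/(z((14 + 23) + 8, 25) - 6766) = 1/(-80 - 6766) = 1/(-6846) = -1/6846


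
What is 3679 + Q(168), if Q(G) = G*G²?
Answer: 4745311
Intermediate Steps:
Q(G) = G³
3679 + Q(168) = 3679 + 168³ = 3679 + 4741632 = 4745311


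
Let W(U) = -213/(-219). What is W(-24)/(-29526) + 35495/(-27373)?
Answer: -2467993403/1903216434 ≈ -1.2967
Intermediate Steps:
W(U) = 71/73 (W(U) = -213*(-1/219) = 71/73)
W(-24)/(-29526) + 35495/(-27373) = (71/73)/(-29526) + 35495/(-27373) = (71/73)*(-1/29526) + 35495*(-1/27373) = -71/2155398 - 1145/883 = -2467993403/1903216434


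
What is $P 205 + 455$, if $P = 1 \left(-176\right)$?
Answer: $-35625$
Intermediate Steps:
$P = -176$
$P 205 + 455 = \left(-176\right) 205 + 455 = -36080 + 455 = -35625$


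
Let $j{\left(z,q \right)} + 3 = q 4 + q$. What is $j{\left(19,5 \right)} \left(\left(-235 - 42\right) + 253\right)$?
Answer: $-528$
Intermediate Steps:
$j{\left(z,q \right)} = -3 + 5 q$ ($j{\left(z,q \right)} = -3 + \left(q 4 + q\right) = -3 + \left(4 q + q\right) = -3 + 5 q$)
$j{\left(19,5 \right)} \left(\left(-235 - 42\right) + 253\right) = \left(-3 + 5 \cdot 5\right) \left(\left(-235 - 42\right) + 253\right) = \left(-3 + 25\right) \left(\left(-235 - 42\right) + 253\right) = 22 \left(-277 + 253\right) = 22 \left(-24\right) = -528$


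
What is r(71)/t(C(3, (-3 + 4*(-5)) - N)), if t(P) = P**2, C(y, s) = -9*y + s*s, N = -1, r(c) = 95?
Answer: 95/208849 ≈ 0.00045487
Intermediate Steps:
C(y, s) = s**2 - 9*y (C(y, s) = -9*y + s**2 = s**2 - 9*y)
r(71)/t(C(3, (-3 + 4*(-5)) - N)) = 95/((((-3 + 4*(-5)) - 1*(-1))**2 - 9*3)**2) = 95/((((-3 - 20) + 1)**2 - 27)**2) = 95/(((-23 + 1)**2 - 27)**2) = 95/(((-22)**2 - 27)**2) = 95/((484 - 27)**2) = 95/(457**2) = 95/208849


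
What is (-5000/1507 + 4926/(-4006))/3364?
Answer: -13726741/10154304644 ≈ -0.0013518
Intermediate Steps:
(-5000/1507 + 4926/(-4006))/3364 = (-5000*1/1507 + 4926*(-1/4006))*(1/3364) = (-5000/1507 - 2463/2003)*(1/3364) = -13726741/3018521*1/3364 = -13726741/10154304644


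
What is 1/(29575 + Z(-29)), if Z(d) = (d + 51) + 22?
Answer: 1/29619 ≈ 3.3762e-5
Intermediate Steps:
Z(d) = 73 + d (Z(d) = (51 + d) + 22 = 73 + d)
1/(29575 + Z(-29)) = 1/(29575 + (73 - 29)) = 1/(29575 + 44) = 1/29619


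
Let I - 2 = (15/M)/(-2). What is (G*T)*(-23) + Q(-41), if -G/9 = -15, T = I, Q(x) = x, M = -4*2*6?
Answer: -215557/32 ≈ -6736.2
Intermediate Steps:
M = -48 (M = -8*6 = -48)
I = 69/32 (I = 2 + (15/(-48))/(-2) = 2 + (15*(-1/48))*(-½) = 2 - 5/16*(-½) = 2 + 5/32 = 69/32 ≈ 2.1563)
T = 69/32 ≈ 2.1563
G = 135 (G = -9*(-15) = 135)
(G*T)*(-23) + Q(-41) = (135*(69/32))*(-23) - 41 = (9315/32)*(-23) - 41 = -214245/32 - 41 = -215557/32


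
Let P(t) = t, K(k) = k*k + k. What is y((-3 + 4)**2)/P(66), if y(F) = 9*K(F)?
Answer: 3/11 ≈ 0.27273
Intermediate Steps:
K(k) = k + k**2 (K(k) = k**2 + k = k + k**2)
y(F) = 9*F*(1 + F) (y(F) = 9*(F*(1 + F)) = 9*F*(1 + F))
y((-3 + 4)**2)/P(66) = (9*(-3 + 4)**2*(1 + (-3 + 4)**2))/66 = (9*1**2*(1 + 1**2))*(1/66) = (9*1*(1 + 1))*(1/66) = (9*1*2)*(1/66) = 18*(1/66) = 3/11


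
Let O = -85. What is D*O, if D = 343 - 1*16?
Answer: -27795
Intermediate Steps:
D = 327 (D = 343 - 16 = 327)
D*O = 327*(-85) = -27795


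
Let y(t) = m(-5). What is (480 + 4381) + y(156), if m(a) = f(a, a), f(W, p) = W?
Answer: 4856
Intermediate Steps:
m(a) = a
y(t) = -5
(480 + 4381) + y(156) = (480 + 4381) - 5 = 4861 - 5 = 4856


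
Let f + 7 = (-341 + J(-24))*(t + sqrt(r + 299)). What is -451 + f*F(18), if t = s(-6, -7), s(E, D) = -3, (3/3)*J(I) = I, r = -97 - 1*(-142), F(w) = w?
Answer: 19133 - 13140*sqrt(86) ≈ -1.0272e+5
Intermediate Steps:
r = 45 (r = -97 + 142 = 45)
J(I) = I
t = -3
f = 1088 - 730*sqrt(86) (f = -7 + (-341 - 24)*(-3 + sqrt(45 + 299)) = -7 - 365*(-3 + sqrt(344)) = -7 - 365*(-3 + 2*sqrt(86)) = -7 + (1095 - 730*sqrt(86)) = 1088 - 730*sqrt(86) ≈ -5681.7)
-451 + f*F(18) = -451 + (1088 - 730*sqrt(86))*18 = -451 + (19584 - 13140*sqrt(86)) = 19133 - 13140*sqrt(86)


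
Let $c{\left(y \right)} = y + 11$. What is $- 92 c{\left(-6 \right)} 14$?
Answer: $-6440$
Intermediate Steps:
$c{\left(y \right)} = 11 + y$
$- 92 c{\left(-6 \right)} 14 = - 92 \left(11 - 6\right) 14 = \left(-92\right) 5 \cdot 14 = \left(-460\right) 14 = -6440$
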